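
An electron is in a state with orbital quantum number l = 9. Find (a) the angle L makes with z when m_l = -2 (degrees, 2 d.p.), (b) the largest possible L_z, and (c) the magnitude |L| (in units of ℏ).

θ(m_l=-2) ≈ 102.17°; L_z,max = 9ℏ; |L| = 3√10 ℏ ≈ 9.487ℏ

For m_l = -2: cos θ = -2/√90, θ ≈ 102.17°.
L_z,max = lℏ = 9ℏ.
|L| = ℏ√(9·10) = 3√10 ℏ ≈ 9.487ℏ.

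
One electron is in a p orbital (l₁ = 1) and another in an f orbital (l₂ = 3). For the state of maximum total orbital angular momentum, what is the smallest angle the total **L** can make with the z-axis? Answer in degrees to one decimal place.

θ_min ≈ 26.6°

By the triangle rule, |l₁ − l₂| ≤ L ≤ l₁ + l₂.
Allowed values: L = 2, 3, 4.
The maximum is L = 4, with |L_tot| = ℏ√(4·5) = 2√5 ℏ.
The minimum angle with z is arccos(4/√20) ≈ 26.6°.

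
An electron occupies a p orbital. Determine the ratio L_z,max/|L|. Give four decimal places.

For a p orbital, l = 1.
|L| = √2 ℏ ≈ 1.4142ℏ, while L_z,max = lℏ = 1ℏ.
L_z,max/|L| = 1/√2 = 0.7071.

L_z,max/|L| = 0.7071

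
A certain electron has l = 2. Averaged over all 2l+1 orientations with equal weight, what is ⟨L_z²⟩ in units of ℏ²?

The allowed m_l values are -2, -1, 0, 1, 2.
Average of L_z² over 5 states: 10/5 ℏ² = 2 ℏ².

⟨L_z²⟩ = 2 ℏ²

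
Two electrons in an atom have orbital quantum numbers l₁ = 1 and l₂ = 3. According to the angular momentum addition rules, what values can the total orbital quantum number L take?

L = 2, 3, 4

The total orbital quantum number L ranges from |l₁ − l₂| to l₁ + l₂ in integer steps.
Allowed values: L = 2, 3, 4.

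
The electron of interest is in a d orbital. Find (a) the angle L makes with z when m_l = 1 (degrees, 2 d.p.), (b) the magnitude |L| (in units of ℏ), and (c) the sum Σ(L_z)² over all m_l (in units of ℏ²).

A d state has l = 2.
For m_l = 1: cos θ = 1/√6, θ ≈ 65.91°.
|L| = ℏ√(2·3) = √6 ℏ ≈ 2.449ℏ.
Σ m_l² = 10, so Σ(L_z)² = 10 ℏ².

θ(m_l=1) ≈ 65.91°; |L| = √6 ℏ ≈ 2.449ℏ; Σ(L_z)² = 10 ℏ²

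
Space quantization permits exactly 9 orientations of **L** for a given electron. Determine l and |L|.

l = 4, |L| = 2√5 ℏ ≈ 4.472ℏ

Since there are 2l+1 = 9 values of m_l, l = 4.
Then |L| = √(l(l+1)) ℏ = 2√5 ℏ.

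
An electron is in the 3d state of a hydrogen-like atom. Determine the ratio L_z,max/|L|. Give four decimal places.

The 3d subshell has l = 2.
|L| = √6 ℏ ≈ 2.4495ℏ, while L_z,max = lℏ = 2ℏ.
L_z,max/|L| = 2/√6 = 0.8165.

L_z,max/|L| = 0.8165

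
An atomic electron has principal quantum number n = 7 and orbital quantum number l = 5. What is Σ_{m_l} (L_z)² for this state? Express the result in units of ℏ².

m_l runs from −5 to 5, i.e. {-5, -4, -3, -2, -1, 0, 1, 2, 3, 4, 5}.
Summing m² from −5 to 5: Σ m_l² = 110.

Σ(L_z)² = 110 ℏ²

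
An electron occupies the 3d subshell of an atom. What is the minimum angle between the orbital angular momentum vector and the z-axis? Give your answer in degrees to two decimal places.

The 3d subshell has l = 2.
|L| = ℏ√(l(l+1)) = √6 ℏ.
The smallest angle corresponds to the largest L_z, i.e. m_l = l = 2, giving L_z = 2ℏ.
cos θ_min = 2/√6, so θ_min ≈ 35.26°.

θ_min ≈ 35.26°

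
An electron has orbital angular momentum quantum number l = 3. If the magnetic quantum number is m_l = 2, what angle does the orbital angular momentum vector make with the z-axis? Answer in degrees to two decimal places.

|L| = √(l(l+1)) ℏ = 2√3 ℏ.
L_z = m_l ℏ = 2ℏ.
cos θ = L_z/|L| = 2/√12, so θ ≈ 54.74°.

θ ≈ 54.74°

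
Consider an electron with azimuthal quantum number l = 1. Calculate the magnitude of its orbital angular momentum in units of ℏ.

|L| = √2 ℏ ≈ 1.414ℏ

|L| = ℏ√(l(l+1)) = ℏ√(1·2) = √2 ℏ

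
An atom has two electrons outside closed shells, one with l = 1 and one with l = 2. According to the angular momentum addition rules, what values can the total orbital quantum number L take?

The total orbital quantum number L ranges from |l₁ − l₂| to l₁ + l₂ in integer steps.
Allowed values: L = 1, 2, 3.

L = 1, 2, 3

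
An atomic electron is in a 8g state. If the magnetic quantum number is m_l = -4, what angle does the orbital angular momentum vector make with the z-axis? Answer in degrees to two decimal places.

θ ≈ 153.43°

The 8g subshell has l = 4.
|L| = √(l(l+1)) ℏ = 2√5 ℏ.
L_z = m_l ℏ = −4ℏ.
cos θ = L_z/|L| = -4/√20, so θ ≈ 153.43°.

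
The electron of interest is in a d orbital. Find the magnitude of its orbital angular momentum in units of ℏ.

|L| = √6 ℏ ≈ 2.449ℏ

D corresponds to l = 2.
|L| = ℏ√(l(l+1)) = ℏ√(2·3) = √6 ℏ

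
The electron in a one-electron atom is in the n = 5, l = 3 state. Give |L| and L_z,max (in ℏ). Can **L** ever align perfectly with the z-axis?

|L| = 2√3 ℏ ≈ 3.4641ℏ, while L_z,max = lℏ = 3ℏ.
Since |L| > L_z,max, the vector can never point exactly along z; the closest it comes is θ_min = arccos(3/√12) ≈ 30.0°.

No: L_z,max = 3ℏ < |L| = 2√3 ℏ ≈ 3.464ℏ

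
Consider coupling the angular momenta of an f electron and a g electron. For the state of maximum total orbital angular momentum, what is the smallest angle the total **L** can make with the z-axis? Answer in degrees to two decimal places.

By the triangle rule, |l₁ − l₂| ≤ L ≤ l₁ + l₂.
Allowed values: L = 1, 2, 3, 4, 5, 6, 7.
The maximum is L = 7, with |L_tot| = ℏ√(7·8) = 2√14 ℏ.
The minimum angle with z is arccos(7/√56) ≈ 20.70°.

θ_min ≈ 20.70°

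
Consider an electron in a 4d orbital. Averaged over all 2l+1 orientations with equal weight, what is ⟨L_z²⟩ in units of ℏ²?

The 4d subshell has l = 2.
The allowed m_l values are -2, -1, 0, 1, 2.
⟨L_z²⟩ = ℏ²·(Σ m_l²)/(2l+1) = ℏ²·10/5 = 2ℏ².

⟨L_z²⟩ = 2 ℏ²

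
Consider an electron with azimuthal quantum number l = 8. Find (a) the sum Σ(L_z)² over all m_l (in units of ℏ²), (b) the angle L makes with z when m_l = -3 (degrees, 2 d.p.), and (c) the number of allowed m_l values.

Σ m_l² = 408, so Σ(L_z)² = 408 ℏ².
For m_l = -3: cos θ = -3/√72, θ ≈ 110.70°.
There are 2l+1 = 17 values of m_l.

Σ(L_z)² = 408 ℏ²; θ(m_l=-3) ≈ 110.70°; 17 values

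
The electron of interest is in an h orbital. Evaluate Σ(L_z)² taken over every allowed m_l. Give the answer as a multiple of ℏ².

Σ(L_z)² = 110 ℏ²

For an h orbital, l = 5.
m_l ∈ {-5, -4, -3, -2, -1, 0, 1, 2, 3, 4, 5}.
Σ m_l² = l(l+1)(2l+1)/3 = 5·6·11/3 = 110.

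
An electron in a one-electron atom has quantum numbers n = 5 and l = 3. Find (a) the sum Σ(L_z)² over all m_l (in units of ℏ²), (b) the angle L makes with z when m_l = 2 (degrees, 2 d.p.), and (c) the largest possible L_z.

Σ(L_z)² = 28 ℏ²; θ(m_l=2) ≈ 54.74°; L_z,max = 3ℏ

Σ m_l² = 28, so Σ(L_z)² = 28 ℏ².
For m_l = 2: cos θ = 2/√12, θ ≈ 54.74°.
L_z,max = lℏ = 3ℏ.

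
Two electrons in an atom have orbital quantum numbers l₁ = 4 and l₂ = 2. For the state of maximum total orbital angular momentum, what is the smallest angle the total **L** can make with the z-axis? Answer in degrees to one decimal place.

By the triangle rule, |l₁ − l₂| ≤ L ≤ l₁ + l₂.
L ∈ {2, 3, 4, 5, 6}.
The maximum is L = 6, with |L_tot| = ℏ√(6·7) = √42 ℏ.
The minimum angle with z is arccos(6/√42) ≈ 22.2°.

θ_min ≈ 22.2°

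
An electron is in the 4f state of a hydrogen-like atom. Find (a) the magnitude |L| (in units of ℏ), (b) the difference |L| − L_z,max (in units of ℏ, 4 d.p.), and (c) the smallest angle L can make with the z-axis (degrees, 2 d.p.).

|L| = 2√3 ℏ ≈ 3.464ℏ; |L|−L_z,max ≈ 0.4641ℏ; θ_min ≈ 30.00°

The 4f subshell has l = 3.
|L| = ℏ√(3·4) = 2√3 ℏ ≈ 3.464ℏ.
|L| − L_z,max = (2√3 − 3)ℏ ≈ 0.4641ℏ.
cos θ_min = 3/√12, so θ_min ≈ 30.00°.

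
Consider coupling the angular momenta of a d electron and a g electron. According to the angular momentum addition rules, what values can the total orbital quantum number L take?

Angular momentum addition gives L = |l₁ − l₂|, …, l₁ + l₂.
So L can be 2, 3, 4, 5, 6.

L = 2, 3, 4, 5, 6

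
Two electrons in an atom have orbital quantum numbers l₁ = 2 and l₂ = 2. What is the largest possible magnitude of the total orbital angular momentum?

|L_tot|_max = 2√5 ℏ ≈ 4.472ℏ

L runs from |2 − 2| = 0 to 2 + 2 = 4.
Allowed values: L = 0, 1, 2, 3, 4.
The largest magnitude corresponds to L = 4: |L_tot| = ℏ√(4·5) = 2√5 ℏ.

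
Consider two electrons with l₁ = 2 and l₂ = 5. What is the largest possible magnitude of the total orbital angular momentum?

Angular momentum addition gives L = |l₁ − l₂|, …, l₁ + l₂.
Allowed values: L = 3, 4, 5, 6, 7.
The largest magnitude corresponds to L = 7: |L_tot| = ℏ√(7·8) = 2√14 ℏ.

|L_tot|_max = 2√14 ℏ ≈ 7.483ℏ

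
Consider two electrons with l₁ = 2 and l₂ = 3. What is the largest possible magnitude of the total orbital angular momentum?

|L_tot|_max = √30 ℏ ≈ 5.477ℏ

By the triangle rule, |l₁ − l₂| ≤ L ≤ l₁ + l₂.
So L can be 1, 2, 3, 4, 5.
The largest magnitude corresponds to L = 5: |L_tot| = ℏ√(5·6) = √30 ℏ.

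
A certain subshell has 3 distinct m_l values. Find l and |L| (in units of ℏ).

l = 1, |L| = √2 ℏ ≈ 1.414ℏ

3 = 2l + 1, so l = (3−1)/2 = 1.
|L| = ℏ√(l(l+1)) = ℏ√(1·2) = √2 ℏ.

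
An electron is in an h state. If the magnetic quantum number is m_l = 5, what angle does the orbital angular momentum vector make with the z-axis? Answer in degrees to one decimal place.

θ ≈ 24.1°

H corresponds to l = 5.
|L|² = l(l+1)ℏ² = 30ℏ², so |L| = √30 ℏ.
L_z = m_l ℏ = 5ℏ.
cos θ = L_z/|L| = 5/√30, so θ ≈ 24.1°.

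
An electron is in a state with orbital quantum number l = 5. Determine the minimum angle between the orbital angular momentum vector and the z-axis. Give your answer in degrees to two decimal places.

|L| = √(l(l+1)) ℏ = √30 ℏ.
The smallest angle corresponds to the largest L_z, i.e. m_l = l = 5, giving L_z = 5ℏ.
cos θ_min = 5/√30, so θ_min ≈ 24.09°.

θ_min ≈ 24.09°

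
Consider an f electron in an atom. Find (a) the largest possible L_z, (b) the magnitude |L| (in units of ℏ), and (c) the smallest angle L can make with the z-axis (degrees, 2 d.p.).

L_z,max = 3ℏ; |L| = 2√3 ℏ ≈ 3.464ℏ; θ_min ≈ 30.00°

For an f orbital, l = 3.
L_z,max = lℏ = 3ℏ.
|L| = ℏ√(3·4) = 2√3 ℏ ≈ 3.464ℏ.
cos θ_min = 3/√12, so θ_min ≈ 30.00°.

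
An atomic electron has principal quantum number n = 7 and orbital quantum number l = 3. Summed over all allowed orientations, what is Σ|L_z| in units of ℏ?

The allowed m_l values are -3, -2, -1, 0, 1, 2, 3.
Σ|m_l| = l(l+1) = 12.

Σ|L_z| = 12 ℏ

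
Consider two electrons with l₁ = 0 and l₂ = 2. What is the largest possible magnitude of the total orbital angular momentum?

|L_tot|_max = √6 ℏ ≈ 2.449ℏ

By the triangle rule, |l₁ − l₂| ≤ L ≤ l₁ + l₂.
L ∈ {2}.
The largest magnitude corresponds to L = 2: |L_tot| = ℏ√(2·3) = √6 ℏ.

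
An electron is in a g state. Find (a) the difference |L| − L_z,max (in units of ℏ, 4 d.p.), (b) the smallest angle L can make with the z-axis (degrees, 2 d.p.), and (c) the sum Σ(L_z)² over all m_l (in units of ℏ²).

|L|−L_z,max ≈ 0.4721ℏ; θ_min ≈ 26.57°; Σ(L_z)² = 60 ℏ²

For a g orbital, l = 4.
|L| − L_z,max = (2√5 − 4)ℏ ≈ 0.4721ℏ.
cos θ_min = 4/√20, so θ_min ≈ 26.57°.
Σ m_l² = 60, so Σ(L_z)² = 60 ℏ².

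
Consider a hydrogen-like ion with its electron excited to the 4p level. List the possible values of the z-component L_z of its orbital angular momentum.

L_z ∈ {−ℏ, 0, ℏ}

The 4p level has l = 1.
L_z = m_l ℏ with m_l ranging from −l to +l in integer steps.
For l = 1: m_l ∈ {-1, 0, 1}.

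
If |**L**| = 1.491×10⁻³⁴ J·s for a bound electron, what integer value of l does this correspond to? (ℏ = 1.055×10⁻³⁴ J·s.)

l = 1

Dividing by ℏ: |L|/ℏ ≈ 1.413.
Set l(l+1) = 2.00; the integer solution is l = 1.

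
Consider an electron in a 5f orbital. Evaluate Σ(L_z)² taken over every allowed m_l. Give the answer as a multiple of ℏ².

Σ(L_z)² = 28 ℏ²

5f means n = 5, l = 3.
m_l runs from −3 to 3, i.e. {-3, -2, -1, 0, 1, 2, 3}.
Σ m_l² = l(l+1)(2l+1)/3 = 3·4·7/3 = 28.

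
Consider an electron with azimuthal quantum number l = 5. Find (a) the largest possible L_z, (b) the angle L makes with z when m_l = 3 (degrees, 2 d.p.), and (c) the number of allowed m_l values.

L_z,max = 5ℏ; θ(m_l=3) ≈ 56.79°; 11 values

L_z,max = lℏ = 5ℏ.
For m_l = 3: cos θ = 3/√30, θ ≈ 56.79°.
There are 2l+1 = 11 values of m_l.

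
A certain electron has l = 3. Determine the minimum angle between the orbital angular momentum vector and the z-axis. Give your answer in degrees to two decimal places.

|L| = ℏ√(l(l+1)) = 2√3 ℏ.
The smallest angle corresponds to the largest L_z, i.e. m_l = l = 3, giving L_z = 3ℏ.
cos θ_min = 3/√12, so θ_min ≈ 30.00°.

θ_min ≈ 30.00°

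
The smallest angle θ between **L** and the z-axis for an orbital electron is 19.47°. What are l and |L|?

l = 8, |L| = 6√2 ℏ ≈ 8.485ℏ

At minimum angle, m_l = l, so cos θ = l/√(l(l+1)); cos²θ = l/(l+1) = 0.8889.
Solving: l = 8.
Then |L| = ℏ√(8·9) = 6√2 ℏ.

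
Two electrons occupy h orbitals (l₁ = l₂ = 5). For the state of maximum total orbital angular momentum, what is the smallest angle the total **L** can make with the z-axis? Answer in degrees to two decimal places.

θ_min ≈ 17.55°

Angular momentum addition gives L = |l₁ − l₂|, …, l₁ + l₂.
Allowed values: L = 0, 1, 2, 3, 4, 5, 6, 7, 8, 9, 10.
The maximum is L = 10, with |L_tot| = ℏ√(10·11) = √110 ℏ.
The minimum angle with z is arccos(10/√110) ≈ 17.55°.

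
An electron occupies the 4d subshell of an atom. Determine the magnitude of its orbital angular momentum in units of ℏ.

|L| = √6 ℏ ≈ 2.449ℏ

For 4d, l = 2.
|L| = ℏ√(l(l+1)) = ℏ√(2·3) = √6 ℏ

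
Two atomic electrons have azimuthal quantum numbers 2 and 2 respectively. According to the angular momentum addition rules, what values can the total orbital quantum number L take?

L = 0, 1, 2, 3, 4

By the triangle rule, |l₁ − l₂| ≤ L ≤ l₁ + l₂.
So L can be 0, 1, 2, 3, 4.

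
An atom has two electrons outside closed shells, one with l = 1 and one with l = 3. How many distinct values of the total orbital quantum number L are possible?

3

L runs from |1 − 3| = 2 to 1 + 3 = 4.
So L can be 2, 3, 4.
That is 3 values.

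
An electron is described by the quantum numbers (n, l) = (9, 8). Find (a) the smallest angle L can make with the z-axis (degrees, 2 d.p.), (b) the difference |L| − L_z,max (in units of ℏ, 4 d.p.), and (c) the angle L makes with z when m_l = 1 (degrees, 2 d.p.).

θ_min ≈ 19.47°; |L|−L_z,max ≈ 0.4853ℏ; θ(m_l=1) ≈ 83.23°

cos θ_min = 8/√72, so θ_min ≈ 19.47°.
|L| − L_z,max = (6√2 − 8)ℏ ≈ 0.4853ℏ.
For m_l = 1: cos θ = 1/√72, θ ≈ 83.23°.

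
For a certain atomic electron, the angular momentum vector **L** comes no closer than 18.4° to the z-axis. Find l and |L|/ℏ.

l = 9, |L| = 3√10 ℏ ≈ 9.487ℏ

At minimum angle, m_l = l, so cos θ = l/√(l(l+1)); cos²θ = l/(l+1) = 0.9004.
Solving: l = 9.
Then |L| = ℏ√(9·10) = 3√10 ℏ.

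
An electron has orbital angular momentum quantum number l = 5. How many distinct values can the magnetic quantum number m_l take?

The number of m_l values is 2l + 1 = 2·5 + 1 = 11.

11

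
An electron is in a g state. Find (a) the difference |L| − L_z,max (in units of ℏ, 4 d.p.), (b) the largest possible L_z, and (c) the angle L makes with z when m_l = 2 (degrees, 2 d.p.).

A g state has l = 4.
|L| − L_z,max = (2√5 − 4)ℏ ≈ 0.4721ℏ.
L_z,max = lℏ = 4ℏ.
For m_l = 2: cos θ = 2/√20, θ ≈ 63.43°.

|L|−L_z,max ≈ 0.4721ℏ; L_z,max = 4ℏ; θ(m_l=2) ≈ 63.43°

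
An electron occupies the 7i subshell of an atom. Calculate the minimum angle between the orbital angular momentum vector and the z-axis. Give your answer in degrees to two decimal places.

7i means n = 7, l = 6.
|L| = √(l(l+1)) ℏ = √42 ℏ.
The smallest angle corresponds to the largest L_z, i.e. m_l = l = 6, giving L_z = 6ℏ.
cos θ_min = 6/√42, so θ_min ≈ 22.21°.

θ_min ≈ 22.21°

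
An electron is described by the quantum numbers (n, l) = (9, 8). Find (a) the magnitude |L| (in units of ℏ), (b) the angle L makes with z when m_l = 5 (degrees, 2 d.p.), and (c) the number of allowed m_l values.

|L| = 6√2 ℏ ≈ 8.485ℏ; θ(m_l=5) ≈ 53.90°; 17 values

|L| = ℏ√(8·9) = 6√2 ℏ ≈ 8.485ℏ.
For m_l = 5: cos θ = 5/√72, θ ≈ 53.90°.
There are 2l+1 = 17 values of m_l.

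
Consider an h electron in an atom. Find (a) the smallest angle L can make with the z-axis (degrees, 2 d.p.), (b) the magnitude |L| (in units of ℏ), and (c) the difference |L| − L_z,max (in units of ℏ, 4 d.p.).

For an h orbital, l = 5.
cos θ_min = 5/√30, so θ_min ≈ 24.09°.
|L| = ℏ√(5·6) = √30 ℏ ≈ 5.477ℏ.
|L| − L_z,max = (√30 − 5)ℏ ≈ 0.4772ℏ.

θ_min ≈ 24.09°; |L| = √30 ℏ ≈ 5.477ℏ; |L|−L_z,max ≈ 0.4772ℏ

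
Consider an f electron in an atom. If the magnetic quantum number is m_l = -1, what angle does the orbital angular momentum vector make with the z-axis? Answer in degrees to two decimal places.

For an f orbital, l = 3.
|L|² = l(l+1)ℏ² = 12ℏ², so |L| = 2√3 ℏ.
L_z = m_l ℏ = −1ℏ.
cos θ = L_z/|L| = -1/√12, so θ ≈ 106.78°.

θ ≈ 106.78°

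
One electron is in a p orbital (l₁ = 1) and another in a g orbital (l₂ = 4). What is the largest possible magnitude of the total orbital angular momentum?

By the triangle rule, |l₁ − l₂| ≤ L ≤ l₁ + l₂.
Allowed values: L = 3, 4, 5.
The largest magnitude corresponds to L = 5: |L_tot| = ℏ√(5·6) = √30 ℏ.

|L_tot|_max = √30 ℏ ≈ 5.477ℏ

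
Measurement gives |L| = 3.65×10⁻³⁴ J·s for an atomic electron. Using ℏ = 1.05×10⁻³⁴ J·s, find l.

|L|/ℏ = (3.65×10⁻³⁴)/(1.05×10⁻³⁴) ≈ 3.476.
(|L|/ℏ)² = l(l+1) ≈ 12.08 ⇒ l = 3.

l = 3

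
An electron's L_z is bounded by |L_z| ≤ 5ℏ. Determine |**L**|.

Since max m_l = l, l = 5.
|L| = ℏ√(l(l+1)) = √30 ℏ.

|L| = √30 ℏ ≈ 5.477ℏ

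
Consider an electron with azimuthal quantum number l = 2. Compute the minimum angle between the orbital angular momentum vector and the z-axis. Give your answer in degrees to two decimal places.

|L|² = l(l+1)ℏ² = 6ℏ², so |L| = √6 ℏ.
The smallest angle corresponds to the largest L_z, i.e. m_l = l = 2, giving L_z = 2ℏ.
cos θ_min = 2/√6, so θ_min ≈ 35.26°.

θ_min ≈ 35.26°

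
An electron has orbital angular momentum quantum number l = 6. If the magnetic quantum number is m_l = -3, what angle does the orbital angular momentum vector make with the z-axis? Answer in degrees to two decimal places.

|L| = √(l(l+1)) ℏ = √42 ℏ.
L_z = m_l ℏ = −3ℏ.
cos θ = L_z/|L| = -3/√42, so θ ≈ 117.58°.

θ ≈ 117.58°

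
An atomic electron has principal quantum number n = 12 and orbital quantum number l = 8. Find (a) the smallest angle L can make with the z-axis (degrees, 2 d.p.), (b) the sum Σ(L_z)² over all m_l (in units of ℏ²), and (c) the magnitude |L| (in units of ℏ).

θ_min ≈ 19.47°; Σ(L_z)² = 408 ℏ²; |L| = 6√2 ℏ ≈ 8.485ℏ

cos θ_min = 8/√72, so θ_min ≈ 19.47°.
Σ m_l² = 408, so Σ(L_z)² = 408 ℏ².
|L| = ℏ√(8·9) = 6√2 ℏ ≈ 8.485ℏ.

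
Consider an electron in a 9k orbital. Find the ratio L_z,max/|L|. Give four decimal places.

L_z,max/|L| = 0.9354

9k means n = 9, l = 7.
|L| = 2√14 ℏ ≈ 7.4833ℏ, while L_z,max = lℏ = 7ℏ.
L_z,max/|L| = 7/√56 = 0.9354.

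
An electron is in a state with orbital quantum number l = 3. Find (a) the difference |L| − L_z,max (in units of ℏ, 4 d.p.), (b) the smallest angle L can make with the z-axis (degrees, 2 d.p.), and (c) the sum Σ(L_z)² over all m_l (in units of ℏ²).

|L|−L_z,max ≈ 0.4641ℏ; θ_min ≈ 30.00°; Σ(L_z)² = 28 ℏ²

|L| − L_z,max = (2√3 − 3)ℏ ≈ 0.4641ℏ.
cos θ_min = 3/√12, so θ_min ≈ 30.00°.
Σ m_l² = 28, so Σ(L_z)² = 28 ℏ².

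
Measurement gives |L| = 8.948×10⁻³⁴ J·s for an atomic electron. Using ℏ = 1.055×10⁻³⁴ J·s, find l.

l = 8

Dividing by ℏ: |L|/ℏ ≈ 8.482.
l(l+1) ≈ 8.482² ≈ 71.94, so l = 8.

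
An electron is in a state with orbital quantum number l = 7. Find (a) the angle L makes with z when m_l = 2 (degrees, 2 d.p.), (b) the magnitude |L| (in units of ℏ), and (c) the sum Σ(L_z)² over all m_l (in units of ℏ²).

θ(m_l=2) ≈ 74.50°; |L| = 2√14 ℏ ≈ 7.483ℏ; Σ(L_z)² = 280 ℏ²

For m_l = 2: cos θ = 2/√56, θ ≈ 74.50°.
|L| = ℏ√(7·8) = 2√14 ℏ ≈ 7.483ℏ.
Σ m_l² = 280, so Σ(L_z)² = 280 ℏ².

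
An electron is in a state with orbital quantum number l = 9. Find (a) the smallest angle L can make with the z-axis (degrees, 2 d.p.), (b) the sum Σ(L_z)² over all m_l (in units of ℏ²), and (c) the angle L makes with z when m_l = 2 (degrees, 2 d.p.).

cos θ_min = 9/√90, so θ_min ≈ 18.43°.
Σ m_l² = 570, so Σ(L_z)² = 570 ℏ².
For m_l = 2: cos θ = 2/√90, θ ≈ 77.83°.

θ_min ≈ 18.43°; Σ(L_z)² = 570 ℏ²; θ(m_l=2) ≈ 77.83°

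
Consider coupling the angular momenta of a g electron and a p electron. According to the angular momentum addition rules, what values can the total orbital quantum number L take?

Angular momentum addition gives L = |l₁ − l₂|, …, l₁ + l₂.
So L can be 3, 4, 5.

L = 3, 4, 5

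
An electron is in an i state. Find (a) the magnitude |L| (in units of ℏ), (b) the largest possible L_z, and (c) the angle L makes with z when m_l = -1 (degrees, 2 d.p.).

|L| = √42 ℏ ≈ 6.481ℏ; L_z,max = 6ℏ; θ(m_l=-1) ≈ 98.88°

An i state has l = 6.
|L| = ℏ√(6·7) = √42 ℏ ≈ 6.481ℏ.
L_z,max = lℏ = 6ℏ.
For m_l = -1: cos θ = -1/√42, θ ≈ 98.88°.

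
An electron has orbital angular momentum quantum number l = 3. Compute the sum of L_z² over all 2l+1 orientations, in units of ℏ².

Σ(L_z)² = 28 ℏ²

m_l ∈ {-3, -2, -1, 0, 1, 2, 3}.
Summing m² from −3 to 3: Σ m_l² = 28.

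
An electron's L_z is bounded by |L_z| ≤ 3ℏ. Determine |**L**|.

|L| = 2√3 ℏ ≈ 3.464ℏ

The maximum L_z equals lℏ, giving l = 3.
|L| = ℏ√(l(l+1)) = 2√3 ℏ.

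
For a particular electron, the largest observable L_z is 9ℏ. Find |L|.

|L| = 3√10 ℏ ≈ 9.487ℏ

L_z,max = lℏ, so l = 9.
Then |L| = ℏ√(9·10) = 3√10 ℏ.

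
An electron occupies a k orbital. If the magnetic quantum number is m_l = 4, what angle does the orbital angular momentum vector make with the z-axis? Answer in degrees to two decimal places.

A k state has l = 7.
|L|² = l(l+1)ℏ² = 56ℏ², so |L| = 2√14 ℏ.
L_z = m_l ℏ = 4ℏ.
cos θ = L_z/|L| = 4/√56, so θ ≈ 57.69°.

θ ≈ 57.69°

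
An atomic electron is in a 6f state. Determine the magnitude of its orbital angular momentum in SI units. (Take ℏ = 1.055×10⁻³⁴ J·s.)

6f means n = 6, l = 3.
|L| = ℏ√(l(l+1)) = ℏ√(3·4) = 2√3 ℏ
Numerically, |L| = 3.464 × (1.055×10⁻³⁴ J·s) = 3.655×10⁻³⁴ J·s.

|L| = 3.655×10⁻³⁴ J·s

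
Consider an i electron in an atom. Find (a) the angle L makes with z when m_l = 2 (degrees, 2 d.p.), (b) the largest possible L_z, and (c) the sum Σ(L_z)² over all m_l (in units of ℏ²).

An i state has l = 6.
For m_l = 2: cos θ = 2/√42, θ ≈ 72.02°.
L_z,max = lℏ = 6ℏ.
Σ m_l² = 182, so Σ(L_z)² = 182 ℏ².

θ(m_l=2) ≈ 72.02°; L_z,max = 6ℏ; Σ(L_z)² = 182 ℏ²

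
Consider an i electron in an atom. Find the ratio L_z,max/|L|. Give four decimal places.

L_z,max/|L| = 0.9258

An i state has l = 6.
|L| = √42 ℏ ≈ 6.4807ℏ, while L_z,max = lℏ = 6ℏ.
L_z,max/|L| = 6/√42 = 0.9258.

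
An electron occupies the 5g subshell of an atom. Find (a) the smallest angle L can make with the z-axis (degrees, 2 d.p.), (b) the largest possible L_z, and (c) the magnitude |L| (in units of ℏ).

θ_min ≈ 26.57°; L_z,max = 4ℏ; |L| = 2√5 ℏ ≈ 4.472ℏ

The 5g subshell has l = 4.
cos θ_min = 4/√20, so θ_min ≈ 26.57°.
L_z,max = lℏ = 4ℏ.
|L| = ℏ√(4·5) = 2√5 ℏ ≈ 4.472ℏ.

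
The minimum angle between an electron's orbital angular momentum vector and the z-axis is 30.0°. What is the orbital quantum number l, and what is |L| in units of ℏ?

cos²θ_min = l/(l+1) = 0.7500.
Thus l = 0.7500/(1 − 0.7500) ≈ 3.
Then |L| = ℏ√(3·4) = 2√3 ℏ.

l = 3, |L| = 2√3 ℏ ≈ 3.464ℏ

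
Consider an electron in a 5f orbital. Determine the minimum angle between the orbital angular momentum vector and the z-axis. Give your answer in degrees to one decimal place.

For 5f, l = 3.
|L| = √(l(l+1)) ℏ = 2√3 ℏ.
The smallest angle corresponds to the largest L_z, i.e. m_l = l = 3, giving L_z = 3ℏ.
cos θ_min = 3/√12, so θ_min ≈ 30.0°.

θ_min ≈ 30.0°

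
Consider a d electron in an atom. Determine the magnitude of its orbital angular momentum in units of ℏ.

|L| = √6 ℏ ≈ 2.449ℏ

For a d orbital, l = 2.
|L| = ℏ√(l(l+1)) = ℏ√(2·3) = √6 ℏ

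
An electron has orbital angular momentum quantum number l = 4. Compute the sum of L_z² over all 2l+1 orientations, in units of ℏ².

m_l ∈ {-4, -3, -2, -1, 0, 1, 2, 3, 4}.
Summing m² from −4 to 4: Σ m_l² = 60.

Σ(L_z)² = 60 ℏ²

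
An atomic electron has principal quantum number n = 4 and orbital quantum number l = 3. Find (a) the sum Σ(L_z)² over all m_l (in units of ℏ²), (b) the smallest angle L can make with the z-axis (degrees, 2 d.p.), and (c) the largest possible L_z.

Σ(L_z)² = 28 ℏ²; θ_min ≈ 30.00°; L_z,max = 3ℏ

Σ m_l² = 28, so Σ(L_z)² = 28 ℏ².
cos θ_min = 3/√12, so θ_min ≈ 30.00°.
L_z,max = lℏ = 3ℏ.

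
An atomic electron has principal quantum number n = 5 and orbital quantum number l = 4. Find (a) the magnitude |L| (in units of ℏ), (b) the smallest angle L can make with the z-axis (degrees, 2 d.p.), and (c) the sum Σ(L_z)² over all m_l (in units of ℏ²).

|L| = ℏ√(4·5) = 2√5 ℏ ≈ 4.472ℏ.
cos θ_min = 4/√20, so θ_min ≈ 26.57°.
Σ m_l² = 60, so Σ(L_z)² = 60 ℏ².

|L| = 2√5 ℏ ≈ 4.472ℏ; θ_min ≈ 26.57°; Σ(L_z)² = 60 ℏ²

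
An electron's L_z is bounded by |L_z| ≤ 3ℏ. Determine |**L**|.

Since max m_l = l, l = 3.
Then |L| = ℏ√(3·4) = 2√3 ℏ.

|L| = 2√3 ℏ ≈ 3.464ℏ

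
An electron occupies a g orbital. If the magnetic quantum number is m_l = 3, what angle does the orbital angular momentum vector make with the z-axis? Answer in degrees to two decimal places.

For a g orbital, l = 4.
|L| = ℏ√(l(l+1)) = 2√5 ℏ.
L_z = m_l ℏ = 3ℏ.
cos θ = L_z/|L| = 3/√20, so θ ≈ 47.87°.

θ ≈ 47.87°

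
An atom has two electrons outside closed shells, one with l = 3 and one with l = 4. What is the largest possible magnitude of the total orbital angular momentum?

|L_tot|_max = 2√14 ℏ ≈ 7.483ℏ

L runs from |3 − 4| = 1 to 3 + 4 = 7.
So L can be 1, 2, 3, 4, 5, 6, 7.
The largest magnitude corresponds to L = 7: |L_tot| = ℏ√(7·8) = 2√14 ℏ.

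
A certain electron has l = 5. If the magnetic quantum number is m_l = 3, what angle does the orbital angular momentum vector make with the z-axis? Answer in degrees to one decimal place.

|L| = √(l(l+1)) ℏ = √30 ℏ.
L_z = m_l ℏ = 3ℏ.
cos θ = L_z/|L| = 3/√30, so θ ≈ 56.8°.

θ ≈ 56.8°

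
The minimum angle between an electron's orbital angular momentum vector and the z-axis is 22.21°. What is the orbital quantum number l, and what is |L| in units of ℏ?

cos θ_min = l/√(l(l+1)) = √(l/(l+1)), so l/(l+1) = cos²(22.21°) = 0.8571.
Thus l = 0.8571/(1 − 0.8571) ≈ 6.
Then |L| = ℏ√(6·7) = √42 ℏ.

l = 6, |L| = √42 ℏ ≈ 6.481ℏ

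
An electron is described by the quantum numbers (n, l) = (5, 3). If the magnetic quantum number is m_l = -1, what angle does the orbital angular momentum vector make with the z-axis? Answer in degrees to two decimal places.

|L| = ℏ√(l(l+1)) = 2√3 ℏ.
L_z = m_l ℏ = −1ℏ.
cos θ = L_z/|L| = -1/√12, so θ ≈ 106.78°.

θ ≈ 106.78°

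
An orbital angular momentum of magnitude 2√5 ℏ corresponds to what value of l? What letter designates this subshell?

l = 4 (g orbital)

(|L|/ℏ)² = l(l+1) = 20.
l² + l − 20 = 0 ⇒ l = 4.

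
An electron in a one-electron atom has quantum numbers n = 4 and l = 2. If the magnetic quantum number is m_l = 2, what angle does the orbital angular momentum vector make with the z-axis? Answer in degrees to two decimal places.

θ ≈ 35.26°

|L| = ℏ√(l(l+1)) = √6 ℏ.
L_z = m_l ℏ = 2ℏ.
cos θ = L_z/|L| = 2/√6, so θ ≈ 35.26°.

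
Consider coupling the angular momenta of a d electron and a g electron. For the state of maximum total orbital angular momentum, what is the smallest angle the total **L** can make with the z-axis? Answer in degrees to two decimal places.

θ_min ≈ 22.21°

L runs from |2 − 4| = 2 to 2 + 4 = 6.
L ∈ {2, 3, 4, 5, 6}.
The maximum is L = 6, with |L_tot| = ℏ√(6·7) = √42 ℏ.
The minimum angle with z is arccos(6/√42) ≈ 22.21°.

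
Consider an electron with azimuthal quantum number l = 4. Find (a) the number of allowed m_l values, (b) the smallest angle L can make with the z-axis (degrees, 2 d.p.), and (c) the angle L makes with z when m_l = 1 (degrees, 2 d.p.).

There are 2l+1 = 9 values of m_l.
cos θ_min = 4/√20, so θ_min ≈ 26.57°.
For m_l = 1: cos θ = 1/√20, θ ≈ 77.08°.

9 values; θ_min ≈ 26.57°; θ(m_l=1) ≈ 77.08°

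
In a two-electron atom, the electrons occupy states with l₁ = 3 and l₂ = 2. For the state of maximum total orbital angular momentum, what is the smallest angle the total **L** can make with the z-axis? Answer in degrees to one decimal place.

θ_min ≈ 24.1°

By the triangle rule, |l₁ − l₂| ≤ L ≤ l₁ + l₂.
Allowed values: L = 1, 2, 3, 4, 5.
The maximum is L = 5, with |L_tot| = ℏ√(5·6) = √30 ℏ.
The minimum angle with z is arccos(5/√30) ≈ 24.1°.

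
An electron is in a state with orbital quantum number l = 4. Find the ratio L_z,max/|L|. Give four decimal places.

|L| = 2√5 ℏ ≈ 4.4721ℏ, while L_z,max = lℏ = 4ℏ.
L_z,max/|L| = 4/√20 = 0.8944.

L_z,max/|L| = 0.8944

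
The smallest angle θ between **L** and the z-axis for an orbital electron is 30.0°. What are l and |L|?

At minimum angle, m_l = l, so cos θ = l/√(l(l+1)); cos²θ = l/(l+1) = 0.7500.
Solving: l = 3.
Then |L| = ℏ√(3·4) = 2√3 ℏ.

l = 3, |L| = 2√3 ℏ ≈ 3.464ℏ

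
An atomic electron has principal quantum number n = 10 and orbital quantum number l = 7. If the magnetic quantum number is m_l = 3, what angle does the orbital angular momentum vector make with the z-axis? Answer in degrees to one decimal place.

θ ≈ 66.4°

|L| = ℏ√(l(l+1)) = 2√14 ℏ.
L_z = m_l ℏ = 3ℏ.
cos θ = L_z/|L| = 3/√56, so θ ≈ 66.4°.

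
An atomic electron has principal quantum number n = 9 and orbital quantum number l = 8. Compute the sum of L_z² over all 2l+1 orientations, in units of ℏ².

m_l runs from −8 to 8, i.e. {-8, -7, -6, -5, -4, -3, -2, -1, 0, 1, 2, 3, 4, 5, 6, 7, 8}.
Σ m_l² = 2·(1 + 4 + 9 + 16 + 25 + 36 + 49 + 64) = 408.

Σ(L_z)² = 408 ℏ²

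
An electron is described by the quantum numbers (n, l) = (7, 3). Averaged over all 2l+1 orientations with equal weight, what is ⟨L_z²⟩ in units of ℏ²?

m_l ∈ {-3, -2, -1, 0, 1, 2, 3}.
⟨L_z²⟩ = ℏ²·l(l+1)/3 = 4ℏ².

⟨L_z²⟩ = 4 ℏ²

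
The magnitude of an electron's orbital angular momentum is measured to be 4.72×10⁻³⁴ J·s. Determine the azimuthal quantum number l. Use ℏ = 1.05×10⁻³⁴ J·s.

l = 4

|L|/ℏ = (4.72×10⁻³⁴)/(1.05×10⁻³⁴) ≈ 4.495.
Set l(l+1) = 20.21; the integer solution is l = 4.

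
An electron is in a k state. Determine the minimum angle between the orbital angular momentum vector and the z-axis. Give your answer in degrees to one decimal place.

The letter k corresponds to l = 7.
|L| = ℏ√(l(l+1)) = 2√14 ℏ.
The smallest angle corresponds to the largest L_z, i.e. m_l = l = 7, giving L_z = 7ℏ.
cos θ_min = 7/√56, so θ_min ≈ 20.7°.

θ_min ≈ 20.7°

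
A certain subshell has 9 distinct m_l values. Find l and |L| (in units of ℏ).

l = 4, |L| = 2√5 ℏ ≈ 4.472ℏ

9 = 2l + 1, so l = (9−1)/2 = 4.
|L| = ℏ√(l(l+1)) = ℏ√(4·5) = 2√5 ℏ.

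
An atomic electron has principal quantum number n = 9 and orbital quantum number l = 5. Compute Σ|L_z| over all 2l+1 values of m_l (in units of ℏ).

The allowed m_l values are -5, -4, -3, -2, -1, 0, 1, 2, 3, 4, 5.
Σ|m_l| = l(l+1) = 30.

Σ|L_z| = 30 ℏ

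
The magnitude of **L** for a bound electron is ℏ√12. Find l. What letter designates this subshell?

Since |L|² = l(l+1)ℏ², l(l+1) = 12.
The positive root is l = 3.

l = 3 (f orbital)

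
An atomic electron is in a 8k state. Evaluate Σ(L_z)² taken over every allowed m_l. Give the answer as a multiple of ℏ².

The 8k subshell has l = 7.
m_l ∈ {-7, -6, -5, -4, -3, -2, -1, 0, 1, 2, 3, 4, 5, 6, 7}.
Summing m² from −7 to 7: Σ m_l² = 280.

Σ(L_z)² = 280 ℏ²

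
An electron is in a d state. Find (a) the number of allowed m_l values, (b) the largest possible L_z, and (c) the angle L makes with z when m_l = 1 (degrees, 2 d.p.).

The letter d corresponds to l = 2.
There are 2l+1 = 5 values of m_l.
L_z,max = lℏ = 2ℏ.
For m_l = 1: cos θ = 1/√6, θ ≈ 65.91°.

5 values; L_z,max = 2ℏ; θ(m_l=1) ≈ 65.91°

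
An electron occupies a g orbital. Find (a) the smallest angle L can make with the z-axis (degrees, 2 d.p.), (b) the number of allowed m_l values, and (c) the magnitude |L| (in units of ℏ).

For a g orbital, l = 4.
cos θ_min = 4/√20, so θ_min ≈ 26.57°.
There are 2l+1 = 9 values of m_l.
|L| = ℏ√(4·5) = 2√5 ℏ ≈ 4.472ℏ.

θ_min ≈ 26.57°; 9 values; |L| = 2√5 ℏ ≈ 4.472ℏ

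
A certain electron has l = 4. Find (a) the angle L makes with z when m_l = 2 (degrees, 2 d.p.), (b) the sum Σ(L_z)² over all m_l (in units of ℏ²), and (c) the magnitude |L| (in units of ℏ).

θ(m_l=2) ≈ 63.43°; Σ(L_z)² = 60 ℏ²; |L| = 2√5 ℏ ≈ 4.472ℏ

For m_l = 2: cos θ = 2/√20, θ ≈ 63.43°.
Σ m_l² = 60, so Σ(L_z)² = 60 ℏ².
|L| = ℏ√(4·5) = 2√5 ℏ ≈ 4.472ℏ.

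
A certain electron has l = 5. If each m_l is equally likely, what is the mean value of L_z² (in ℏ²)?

m_l runs from −5 to 5, i.e. {-5, -4, -3, -2, -1, 0, 1, 2, 3, 4, 5}.
⟨L_z²⟩ = ℏ²·l(l+1)/3 = 10ℏ².

⟨L_z²⟩ = 10 ℏ²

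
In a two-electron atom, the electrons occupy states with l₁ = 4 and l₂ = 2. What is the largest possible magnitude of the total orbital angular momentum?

Angular momentum addition gives L = |l₁ − l₂|, …, l₁ + l₂.
Allowed values: L = 2, 3, 4, 5, 6.
The largest magnitude corresponds to L = 6: |L_tot| = ℏ√(6·7) = √42 ℏ.

|L_tot|_max = √42 ℏ ≈ 6.481ℏ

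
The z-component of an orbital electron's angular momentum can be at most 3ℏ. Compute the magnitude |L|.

L_z,max = lℏ, so l = 3.
Then |L| = ℏ√(3·4) = 2√3 ℏ.

|L| = 2√3 ℏ ≈ 3.464ℏ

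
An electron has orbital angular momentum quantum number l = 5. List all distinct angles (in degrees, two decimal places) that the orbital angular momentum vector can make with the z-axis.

|L| = ℏ√(l(l+1)) = √30 ℏ.
cos θ = m_l/√30 for each m_l ∈ {-5, -4, -3, -2, -1, 0, 1, 2, 3, 4, 5}.

θ ∈ {24.09°, 43.09°, 56.79°, 68.58°, 79.48°, 90.00°, 100.52°, 111.42°, 123.21°, 136.91°, 155.91°}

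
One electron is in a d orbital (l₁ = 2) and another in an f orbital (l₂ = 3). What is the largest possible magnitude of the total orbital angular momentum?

|L_tot|_max = √30 ℏ ≈ 5.477ℏ

Angular momentum addition gives L = |l₁ − l₂|, …, l₁ + l₂.
Allowed values: L = 1, 2, 3, 4, 5.
The largest magnitude corresponds to L = 5: |L_tot| = ℏ√(5·6) = √30 ℏ.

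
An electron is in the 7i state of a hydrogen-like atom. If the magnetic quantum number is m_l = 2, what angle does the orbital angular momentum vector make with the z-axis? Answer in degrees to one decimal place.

θ ≈ 72.0°

7i means n = 7, l = 6.
|L| = √(l(l+1)) ℏ = √42 ℏ.
L_z = m_l ℏ = 2ℏ.
cos θ = L_z/|L| = 2/√42, so θ ≈ 72.0°.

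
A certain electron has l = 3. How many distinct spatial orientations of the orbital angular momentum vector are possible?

The number of m_l values is 2l + 1 = 2·3 + 1 = 7.

7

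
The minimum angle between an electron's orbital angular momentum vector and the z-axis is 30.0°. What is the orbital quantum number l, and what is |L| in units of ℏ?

cos θ_min = l/√(l(l+1)) = √(l/(l+1)), so l/(l+1) = cos²(30.0°) = 0.7500.
Solving: l = 3.
Then |L| = ℏ√(3·4) = 2√3 ℏ.

l = 3, |L| = 2√3 ℏ ≈ 3.464ℏ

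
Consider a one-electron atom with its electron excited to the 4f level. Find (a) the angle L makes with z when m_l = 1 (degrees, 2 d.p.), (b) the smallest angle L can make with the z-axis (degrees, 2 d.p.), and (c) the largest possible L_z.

θ(m_l=1) ≈ 73.22°; θ_min ≈ 30.00°; L_z,max = 3ℏ

The 4f level has l = 3.
For m_l = 1: cos θ = 1/√12, θ ≈ 73.22°.
cos θ_min = 3/√12, so θ_min ≈ 30.00°.
L_z,max = lℏ = 3ℏ.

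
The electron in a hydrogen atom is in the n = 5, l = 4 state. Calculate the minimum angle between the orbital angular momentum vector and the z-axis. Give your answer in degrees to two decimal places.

|L| = ℏ√(l(l+1)) = 2√5 ℏ.
The smallest angle corresponds to the largest L_z, i.e. m_l = l = 4, giving L_z = 4ℏ.
cos θ_min = 4/√20, so θ_min ≈ 26.57°.

θ_min ≈ 26.57°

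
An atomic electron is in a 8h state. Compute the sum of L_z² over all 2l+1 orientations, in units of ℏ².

For 8h, l = 5.
The allowed m_l values are -5, -4, -3, -2, -1, 0, 1, 2, 3, 4, 5.
Summing m² from −5 to 5: Σ m_l² = 110.

Σ(L_z)² = 110 ℏ²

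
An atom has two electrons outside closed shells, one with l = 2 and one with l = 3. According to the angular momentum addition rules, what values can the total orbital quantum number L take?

L runs from |2 − 3| = 1 to 2 + 3 = 5.
Allowed values: L = 1, 2, 3, 4, 5.

L = 1, 2, 3, 4, 5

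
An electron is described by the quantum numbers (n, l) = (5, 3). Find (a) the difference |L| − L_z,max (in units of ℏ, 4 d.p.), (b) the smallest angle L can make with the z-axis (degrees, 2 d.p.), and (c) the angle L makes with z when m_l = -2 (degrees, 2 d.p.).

|L|−L_z,max ≈ 0.4641ℏ; θ_min ≈ 30.00°; θ(m_l=-2) ≈ 125.26°

|L| − L_z,max = (2√3 − 3)ℏ ≈ 0.4641ℏ.
cos θ_min = 3/√12, so θ_min ≈ 30.00°.
For m_l = -2: cos θ = -2/√12, θ ≈ 125.26°.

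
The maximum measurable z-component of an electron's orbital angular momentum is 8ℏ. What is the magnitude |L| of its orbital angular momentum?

|L| = 6√2 ℏ ≈ 8.485ℏ

L_z,max = lℏ, so l = 8.
|L| = ℏ√(l(l+1)) = 6√2 ℏ.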